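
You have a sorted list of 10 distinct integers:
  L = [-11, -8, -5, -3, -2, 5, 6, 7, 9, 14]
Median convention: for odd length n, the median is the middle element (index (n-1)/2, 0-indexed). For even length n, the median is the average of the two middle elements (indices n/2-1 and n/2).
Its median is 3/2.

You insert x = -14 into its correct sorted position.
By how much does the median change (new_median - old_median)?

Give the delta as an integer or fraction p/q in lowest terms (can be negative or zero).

Old median = 3/2
After inserting x = -14: new sorted = [-14, -11, -8, -5, -3, -2, 5, 6, 7, 9, 14]
New median = -2
Delta = -2 - 3/2 = -7/2

Answer: -7/2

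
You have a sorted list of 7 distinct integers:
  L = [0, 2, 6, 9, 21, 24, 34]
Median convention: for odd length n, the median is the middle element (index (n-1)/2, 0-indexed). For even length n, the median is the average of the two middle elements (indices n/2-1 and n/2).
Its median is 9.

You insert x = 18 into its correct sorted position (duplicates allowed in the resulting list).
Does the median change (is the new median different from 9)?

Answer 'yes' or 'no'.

Answer: yes

Derivation:
Old median = 9
Insert x = 18
New median = 27/2
Changed? yes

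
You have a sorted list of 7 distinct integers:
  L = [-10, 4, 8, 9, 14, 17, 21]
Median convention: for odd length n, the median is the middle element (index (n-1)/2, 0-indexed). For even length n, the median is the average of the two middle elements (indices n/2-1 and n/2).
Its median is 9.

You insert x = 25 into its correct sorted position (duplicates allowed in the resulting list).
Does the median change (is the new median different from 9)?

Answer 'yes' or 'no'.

Old median = 9
Insert x = 25
New median = 23/2
Changed? yes

Answer: yes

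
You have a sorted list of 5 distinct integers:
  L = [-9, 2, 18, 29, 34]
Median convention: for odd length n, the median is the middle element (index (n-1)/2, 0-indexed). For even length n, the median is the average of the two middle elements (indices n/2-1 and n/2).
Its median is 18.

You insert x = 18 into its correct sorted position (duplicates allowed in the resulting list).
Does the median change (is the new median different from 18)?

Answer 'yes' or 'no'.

Old median = 18
Insert x = 18
New median = 18
Changed? no

Answer: no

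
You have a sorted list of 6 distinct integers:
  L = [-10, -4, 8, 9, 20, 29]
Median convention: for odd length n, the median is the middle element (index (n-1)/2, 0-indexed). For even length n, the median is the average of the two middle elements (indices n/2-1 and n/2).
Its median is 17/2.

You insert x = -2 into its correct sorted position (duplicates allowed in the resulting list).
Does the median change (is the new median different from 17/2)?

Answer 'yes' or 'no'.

Old median = 17/2
Insert x = -2
New median = 8
Changed? yes

Answer: yes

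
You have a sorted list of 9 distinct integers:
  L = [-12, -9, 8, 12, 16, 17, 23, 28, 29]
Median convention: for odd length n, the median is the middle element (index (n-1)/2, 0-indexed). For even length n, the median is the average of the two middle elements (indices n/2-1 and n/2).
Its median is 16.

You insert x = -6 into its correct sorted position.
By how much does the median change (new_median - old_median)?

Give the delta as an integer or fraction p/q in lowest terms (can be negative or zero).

Answer: -2

Derivation:
Old median = 16
After inserting x = -6: new sorted = [-12, -9, -6, 8, 12, 16, 17, 23, 28, 29]
New median = 14
Delta = 14 - 16 = -2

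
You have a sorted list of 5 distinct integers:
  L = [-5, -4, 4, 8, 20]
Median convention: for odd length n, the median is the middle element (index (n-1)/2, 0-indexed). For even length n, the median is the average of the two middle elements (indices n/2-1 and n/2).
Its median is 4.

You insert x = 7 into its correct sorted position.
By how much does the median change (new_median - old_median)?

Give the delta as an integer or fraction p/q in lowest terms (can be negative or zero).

Old median = 4
After inserting x = 7: new sorted = [-5, -4, 4, 7, 8, 20]
New median = 11/2
Delta = 11/2 - 4 = 3/2

Answer: 3/2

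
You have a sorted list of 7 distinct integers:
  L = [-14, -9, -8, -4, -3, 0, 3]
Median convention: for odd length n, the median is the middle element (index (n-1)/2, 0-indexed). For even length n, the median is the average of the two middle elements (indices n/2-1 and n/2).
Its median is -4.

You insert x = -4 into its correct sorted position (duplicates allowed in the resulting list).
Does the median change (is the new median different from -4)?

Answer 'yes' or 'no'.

Old median = -4
Insert x = -4
New median = -4
Changed? no

Answer: no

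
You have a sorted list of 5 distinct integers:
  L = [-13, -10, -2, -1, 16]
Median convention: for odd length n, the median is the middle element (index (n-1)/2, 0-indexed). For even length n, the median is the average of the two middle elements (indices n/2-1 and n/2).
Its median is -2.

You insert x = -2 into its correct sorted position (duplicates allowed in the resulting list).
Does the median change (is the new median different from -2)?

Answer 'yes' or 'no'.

Old median = -2
Insert x = -2
New median = -2
Changed? no

Answer: no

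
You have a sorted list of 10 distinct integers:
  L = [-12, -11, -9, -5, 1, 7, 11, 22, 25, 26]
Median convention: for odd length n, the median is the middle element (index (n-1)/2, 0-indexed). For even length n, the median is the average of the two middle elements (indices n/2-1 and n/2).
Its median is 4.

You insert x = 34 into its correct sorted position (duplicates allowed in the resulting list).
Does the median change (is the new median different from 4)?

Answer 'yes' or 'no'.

Old median = 4
Insert x = 34
New median = 7
Changed? yes

Answer: yes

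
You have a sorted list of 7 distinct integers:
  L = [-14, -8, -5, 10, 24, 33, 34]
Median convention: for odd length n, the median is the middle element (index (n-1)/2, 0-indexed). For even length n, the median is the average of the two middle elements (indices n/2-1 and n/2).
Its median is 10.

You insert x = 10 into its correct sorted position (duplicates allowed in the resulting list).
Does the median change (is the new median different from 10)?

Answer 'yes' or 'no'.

Old median = 10
Insert x = 10
New median = 10
Changed? no

Answer: no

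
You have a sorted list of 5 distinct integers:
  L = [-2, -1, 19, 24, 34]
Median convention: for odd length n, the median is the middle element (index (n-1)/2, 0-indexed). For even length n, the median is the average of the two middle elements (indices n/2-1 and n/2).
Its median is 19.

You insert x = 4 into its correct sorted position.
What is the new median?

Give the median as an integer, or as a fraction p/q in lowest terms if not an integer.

Answer: 23/2

Derivation:
Old list (sorted, length 5): [-2, -1, 19, 24, 34]
Old median = 19
Insert x = 4
Old length odd (5). Middle was index 2 = 19.
New length even (6). New median = avg of two middle elements.
x = 4: 2 elements are < x, 3 elements are > x.
New sorted list: [-2, -1, 4, 19, 24, 34]
New median = 23/2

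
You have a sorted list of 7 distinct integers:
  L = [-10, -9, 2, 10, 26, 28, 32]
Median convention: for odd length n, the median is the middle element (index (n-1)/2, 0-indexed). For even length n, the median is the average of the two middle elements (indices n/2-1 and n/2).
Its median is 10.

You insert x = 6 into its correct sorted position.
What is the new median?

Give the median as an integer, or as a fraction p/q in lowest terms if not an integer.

Old list (sorted, length 7): [-10, -9, 2, 10, 26, 28, 32]
Old median = 10
Insert x = 6
Old length odd (7). Middle was index 3 = 10.
New length even (8). New median = avg of two middle elements.
x = 6: 3 elements are < x, 4 elements are > x.
New sorted list: [-10, -9, 2, 6, 10, 26, 28, 32]
New median = 8

Answer: 8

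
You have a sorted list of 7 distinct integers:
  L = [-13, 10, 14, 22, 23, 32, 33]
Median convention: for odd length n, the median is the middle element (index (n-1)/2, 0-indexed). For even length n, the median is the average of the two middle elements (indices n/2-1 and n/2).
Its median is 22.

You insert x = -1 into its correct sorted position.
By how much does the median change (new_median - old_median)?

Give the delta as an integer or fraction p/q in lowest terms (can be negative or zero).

Old median = 22
After inserting x = -1: new sorted = [-13, -1, 10, 14, 22, 23, 32, 33]
New median = 18
Delta = 18 - 22 = -4

Answer: -4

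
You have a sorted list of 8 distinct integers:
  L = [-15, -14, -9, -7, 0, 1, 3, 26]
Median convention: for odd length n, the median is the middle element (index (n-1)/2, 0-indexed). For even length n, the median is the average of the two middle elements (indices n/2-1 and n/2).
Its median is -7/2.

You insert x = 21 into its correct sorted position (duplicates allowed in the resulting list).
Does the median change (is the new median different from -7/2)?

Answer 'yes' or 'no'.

Answer: yes

Derivation:
Old median = -7/2
Insert x = 21
New median = 0
Changed? yes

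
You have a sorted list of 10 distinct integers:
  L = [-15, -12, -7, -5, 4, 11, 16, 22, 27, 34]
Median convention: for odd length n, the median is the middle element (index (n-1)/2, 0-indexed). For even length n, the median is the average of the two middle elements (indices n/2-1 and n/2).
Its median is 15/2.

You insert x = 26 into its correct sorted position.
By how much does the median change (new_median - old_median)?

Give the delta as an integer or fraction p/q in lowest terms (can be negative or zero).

Answer: 7/2

Derivation:
Old median = 15/2
After inserting x = 26: new sorted = [-15, -12, -7, -5, 4, 11, 16, 22, 26, 27, 34]
New median = 11
Delta = 11 - 15/2 = 7/2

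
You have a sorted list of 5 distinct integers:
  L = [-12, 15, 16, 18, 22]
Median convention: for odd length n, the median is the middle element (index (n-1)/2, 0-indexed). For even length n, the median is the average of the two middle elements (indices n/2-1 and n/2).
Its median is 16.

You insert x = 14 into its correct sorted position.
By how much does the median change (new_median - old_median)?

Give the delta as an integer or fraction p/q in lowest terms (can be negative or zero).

Answer: -1/2

Derivation:
Old median = 16
After inserting x = 14: new sorted = [-12, 14, 15, 16, 18, 22]
New median = 31/2
Delta = 31/2 - 16 = -1/2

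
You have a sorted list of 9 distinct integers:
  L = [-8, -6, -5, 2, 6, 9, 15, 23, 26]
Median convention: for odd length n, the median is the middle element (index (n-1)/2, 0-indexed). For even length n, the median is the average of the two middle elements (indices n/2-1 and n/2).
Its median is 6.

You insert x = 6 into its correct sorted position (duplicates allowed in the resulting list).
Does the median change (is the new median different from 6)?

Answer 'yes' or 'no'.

Answer: no

Derivation:
Old median = 6
Insert x = 6
New median = 6
Changed? no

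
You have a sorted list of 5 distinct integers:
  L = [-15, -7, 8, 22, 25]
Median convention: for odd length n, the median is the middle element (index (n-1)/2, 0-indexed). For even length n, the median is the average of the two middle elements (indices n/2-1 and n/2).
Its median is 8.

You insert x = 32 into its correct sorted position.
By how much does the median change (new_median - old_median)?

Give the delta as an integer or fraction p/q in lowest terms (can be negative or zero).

Old median = 8
After inserting x = 32: new sorted = [-15, -7, 8, 22, 25, 32]
New median = 15
Delta = 15 - 8 = 7

Answer: 7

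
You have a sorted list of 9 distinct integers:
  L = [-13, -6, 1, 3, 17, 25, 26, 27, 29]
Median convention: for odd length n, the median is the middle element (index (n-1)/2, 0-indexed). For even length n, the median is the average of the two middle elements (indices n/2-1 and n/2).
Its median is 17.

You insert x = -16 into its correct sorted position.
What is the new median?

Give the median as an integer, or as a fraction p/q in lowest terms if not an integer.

Old list (sorted, length 9): [-13, -6, 1, 3, 17, 25, 26, 27, 29]
Old median = 17
Insert x = -16
Old length odd (9). Middle was index 4 = 17.
New length even (10). New median = avg of two middle elements.
x = -16: 0 elements are < x, 9 elements are > x.
New sorted list: [-16, -13, -6, 1, 3, 17, 25, 26, 27, 29]
New median = 10

Answer: 10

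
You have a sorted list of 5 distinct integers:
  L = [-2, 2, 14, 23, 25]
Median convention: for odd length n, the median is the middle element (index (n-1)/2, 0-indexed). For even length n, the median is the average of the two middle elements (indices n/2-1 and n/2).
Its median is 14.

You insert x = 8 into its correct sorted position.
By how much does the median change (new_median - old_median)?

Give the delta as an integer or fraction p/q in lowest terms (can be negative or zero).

Old median = 14
After inserting x = 8: new sorted = [-2, 2, 8, 14, 23, 25]
New median = 11
Delta = 11 - 14 = -3

Answer: -3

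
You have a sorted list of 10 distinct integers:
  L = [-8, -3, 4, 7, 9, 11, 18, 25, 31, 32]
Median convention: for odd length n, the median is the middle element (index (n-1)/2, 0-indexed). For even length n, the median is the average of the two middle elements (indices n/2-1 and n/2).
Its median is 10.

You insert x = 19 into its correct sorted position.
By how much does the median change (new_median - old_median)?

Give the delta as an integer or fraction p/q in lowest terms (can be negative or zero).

Old median = 10
After inserting x = 19: new sorted = [-8, -3, 4, 7, 9, 11, 18, 19, 25, 31, 32]
New median = 11
Delta = 11 - 10 = 1

Answer: 1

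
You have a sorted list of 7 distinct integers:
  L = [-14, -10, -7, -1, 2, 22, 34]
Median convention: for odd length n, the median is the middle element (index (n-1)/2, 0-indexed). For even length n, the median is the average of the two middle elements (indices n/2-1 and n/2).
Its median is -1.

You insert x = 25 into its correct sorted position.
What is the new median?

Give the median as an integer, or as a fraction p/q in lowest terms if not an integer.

Old list (sorted, length 7): [-14, -10, -7, -1, 2, 22, 34]
Old median = -1
Insert x = 25
Old length odd (7). Middle was index 3 = -1.
New length even (8). New median = avg of two middle elements.
x = 25: 6 elements are < x, 1 elements are > x.
New sorted list: [-14, -10, -7, -1, 2, 22, 25, 34]
New median = 1/2

Answer: 1/2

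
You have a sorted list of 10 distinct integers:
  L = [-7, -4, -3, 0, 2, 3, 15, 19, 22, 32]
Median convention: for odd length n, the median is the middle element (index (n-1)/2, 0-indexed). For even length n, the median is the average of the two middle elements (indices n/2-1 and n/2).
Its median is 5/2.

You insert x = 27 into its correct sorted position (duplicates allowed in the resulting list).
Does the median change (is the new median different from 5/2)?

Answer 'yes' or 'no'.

Answer: yes

Derivation:
Old median = 5/2
Insert x = 27
New median = 3
Changed? yes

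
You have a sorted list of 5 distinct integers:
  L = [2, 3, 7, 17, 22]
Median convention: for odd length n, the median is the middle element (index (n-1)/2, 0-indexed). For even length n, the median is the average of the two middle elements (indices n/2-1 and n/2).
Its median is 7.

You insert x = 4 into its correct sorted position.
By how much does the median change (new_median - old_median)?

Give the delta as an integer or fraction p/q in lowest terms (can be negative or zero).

Answer: -3/2

Derivation:
Old median = 7
After inserting x = 4: new sorted = [2, 3, 4, 7, 17, 22]
New median = 11/2
Delta = 11/2 - 7 = -3/2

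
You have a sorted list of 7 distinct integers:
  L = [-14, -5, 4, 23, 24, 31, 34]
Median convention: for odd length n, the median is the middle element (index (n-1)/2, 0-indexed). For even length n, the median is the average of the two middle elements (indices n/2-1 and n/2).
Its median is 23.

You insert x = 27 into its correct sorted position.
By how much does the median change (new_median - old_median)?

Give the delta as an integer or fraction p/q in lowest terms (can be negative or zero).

Old median = 23
After inserting x = 27: new sorted = [-14, -5, 4, 23, 24, 27, 31, 34]
New median = 47/2
Delta = 47/2 - 23 = 1/2

Answer: 1/2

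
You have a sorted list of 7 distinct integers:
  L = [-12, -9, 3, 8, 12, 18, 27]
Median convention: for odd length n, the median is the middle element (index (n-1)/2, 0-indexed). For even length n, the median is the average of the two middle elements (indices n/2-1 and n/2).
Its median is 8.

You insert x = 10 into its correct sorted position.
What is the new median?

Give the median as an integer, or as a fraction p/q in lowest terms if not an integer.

Answer: 9

Derivation:
Old list (sorted, length 7): [-12, -9, 3, 8, 12, 18, 27]
Old median = 8
Insert x = 10
Old length odd (7). Middle was index 3 = 8.
New length even (8). New median = avg of two middle elements.
x = 10: 4 elements are < x, 3 elements are > x.
New sorted list: [-12, -9, 3, 8, 10, 12, 18, 27]
New median = 9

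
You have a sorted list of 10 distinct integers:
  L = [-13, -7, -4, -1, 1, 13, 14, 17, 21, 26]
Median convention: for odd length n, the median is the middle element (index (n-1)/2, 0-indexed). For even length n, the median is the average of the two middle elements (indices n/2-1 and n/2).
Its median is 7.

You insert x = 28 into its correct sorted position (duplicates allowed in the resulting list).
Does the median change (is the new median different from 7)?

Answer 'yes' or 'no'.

Answer: yes

Derivation:
Old median = 7
Insert x = 28
New median = 13
Changed? yes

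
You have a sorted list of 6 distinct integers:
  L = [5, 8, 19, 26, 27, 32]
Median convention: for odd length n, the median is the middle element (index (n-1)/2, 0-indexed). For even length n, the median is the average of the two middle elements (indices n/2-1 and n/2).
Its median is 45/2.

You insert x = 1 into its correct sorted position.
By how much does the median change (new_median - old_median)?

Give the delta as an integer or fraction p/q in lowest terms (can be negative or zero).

Old median = 45/2
After inserting x = 1: new sorted = [1, 5, 8, 19, 26, 27, 32]
New median = 19
Delta = 19 - 45/2 = -7/2

Answer: -7/2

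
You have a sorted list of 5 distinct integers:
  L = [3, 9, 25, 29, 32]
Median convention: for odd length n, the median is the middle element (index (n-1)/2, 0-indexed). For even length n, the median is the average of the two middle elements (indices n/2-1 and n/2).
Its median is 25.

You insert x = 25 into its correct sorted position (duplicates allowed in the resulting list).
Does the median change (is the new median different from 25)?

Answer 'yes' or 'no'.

Old median = 25
Insert x = 25
New median = 25
Changed? no

Answer: no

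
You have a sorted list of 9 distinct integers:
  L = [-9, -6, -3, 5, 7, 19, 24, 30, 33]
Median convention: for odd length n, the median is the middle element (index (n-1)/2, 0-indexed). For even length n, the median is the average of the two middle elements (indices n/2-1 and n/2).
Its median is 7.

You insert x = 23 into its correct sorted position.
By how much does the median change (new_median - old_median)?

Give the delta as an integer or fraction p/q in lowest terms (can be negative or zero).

Old median = 7
After inserting x = 23: new sorted = [-9, -6, -3, 5, 7, 19, 23, 24, 30, 33]
New median = 13
Delta = 13 - 7 = 6

Answer: 6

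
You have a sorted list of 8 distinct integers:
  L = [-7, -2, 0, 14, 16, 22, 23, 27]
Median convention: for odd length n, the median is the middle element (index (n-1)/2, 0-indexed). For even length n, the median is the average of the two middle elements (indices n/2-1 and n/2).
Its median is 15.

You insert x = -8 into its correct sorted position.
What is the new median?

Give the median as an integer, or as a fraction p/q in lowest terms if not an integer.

Old list (sorted, length 8): [-7, -2, 0, 14, 16, 22, 23, 27]
Old median = 15
Insert x = -8
Old length even (8). Middle pair: indices 3,4 = 14,16.
New length odd (9). New median = single middle element.
x = -8: 0 elements are < x, 8 elements are > x.
New sorted list: [-8, -7, -2, 0, 14, 16, 22, 23, 27]
New median = 14

Answer: 14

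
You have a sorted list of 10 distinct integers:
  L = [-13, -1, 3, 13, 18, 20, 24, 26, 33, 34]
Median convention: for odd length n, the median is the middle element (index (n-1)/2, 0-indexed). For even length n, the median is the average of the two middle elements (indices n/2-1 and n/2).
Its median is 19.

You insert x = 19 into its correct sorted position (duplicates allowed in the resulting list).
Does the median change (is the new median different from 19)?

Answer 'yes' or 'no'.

Old median = 19
Insert x = 19
New median = 19
Changed? no

Answer: no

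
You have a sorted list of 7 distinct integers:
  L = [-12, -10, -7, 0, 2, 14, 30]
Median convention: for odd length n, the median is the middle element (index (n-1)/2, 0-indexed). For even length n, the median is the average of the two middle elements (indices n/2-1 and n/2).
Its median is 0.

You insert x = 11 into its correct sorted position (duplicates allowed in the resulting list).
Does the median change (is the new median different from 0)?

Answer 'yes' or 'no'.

Old median = 0
Insert x = 11
New median = 1
Changed? yes

Answer: yes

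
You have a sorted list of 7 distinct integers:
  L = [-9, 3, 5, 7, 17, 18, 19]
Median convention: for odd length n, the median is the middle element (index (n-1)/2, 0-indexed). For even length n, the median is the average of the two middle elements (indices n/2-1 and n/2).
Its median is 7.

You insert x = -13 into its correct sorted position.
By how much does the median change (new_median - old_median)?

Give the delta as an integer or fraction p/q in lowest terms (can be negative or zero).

Old median = 7
After inserting x = -13: new sorted = [-13, -9, 3, 5, 7, 17, 18, 19]
New median = 6
Delta = 6 - 7 = -1

Answer: -1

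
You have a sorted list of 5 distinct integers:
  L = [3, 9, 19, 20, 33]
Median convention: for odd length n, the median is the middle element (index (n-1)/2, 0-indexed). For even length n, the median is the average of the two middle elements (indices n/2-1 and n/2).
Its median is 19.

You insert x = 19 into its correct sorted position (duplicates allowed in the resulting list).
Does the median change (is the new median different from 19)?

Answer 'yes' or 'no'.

Answer: no

Derivation:
Old median = 19
Insert x = 19
New median = 19
Changed? no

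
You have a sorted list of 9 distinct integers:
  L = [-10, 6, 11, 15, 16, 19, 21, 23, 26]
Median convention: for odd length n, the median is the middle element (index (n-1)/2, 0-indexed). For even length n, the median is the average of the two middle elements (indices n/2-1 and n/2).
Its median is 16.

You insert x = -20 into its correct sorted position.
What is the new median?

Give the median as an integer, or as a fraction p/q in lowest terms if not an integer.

Answer: 31/2

Derivation:
Old list (sorted, length 9): [-10, 6, 11, 15, 16, 19, 21, 23, 26]
Old median = 16
Insert x = -20
Old length odd (9). Middle was index 4 = 16.
New length even (10). New median = avg of two middle elements.
x = -20: 0 elements are < x, 9 elements are > x.
New sorted list: [-20, -10, 6, 11, 15, 16, 19, 21, 23, 26]
New median = 31/2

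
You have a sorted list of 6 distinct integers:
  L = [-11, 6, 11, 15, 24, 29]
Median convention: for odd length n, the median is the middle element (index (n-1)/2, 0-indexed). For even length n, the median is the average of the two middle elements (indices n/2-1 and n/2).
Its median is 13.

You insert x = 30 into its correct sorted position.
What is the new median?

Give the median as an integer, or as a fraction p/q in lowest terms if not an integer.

Answer: 15

Derivation:
Old list (sorted, length 6): [-11, 6, 11, 15, 24, 29]
Old median = 13
Insert x = 30
Old length even (6). Middle pair: indices 2,3 = 11,15.
New length odd (7). New median = single middle element.
x = 30: 6 elements are < x, 0 elements are > x.
New sorted list: [-11, 6, 11, 15, 24, 29, 30]
New median = 15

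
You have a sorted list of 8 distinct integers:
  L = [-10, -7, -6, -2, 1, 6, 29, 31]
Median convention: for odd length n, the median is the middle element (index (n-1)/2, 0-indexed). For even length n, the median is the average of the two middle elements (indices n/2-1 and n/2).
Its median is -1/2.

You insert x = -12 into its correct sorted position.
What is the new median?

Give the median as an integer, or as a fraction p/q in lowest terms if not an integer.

Old list (sorted, length 8): [-10, -7, -6, -2, 1, 6, 29, 31]
Old median = -1/2
Insert x = -12
Old length even (8). Middle pair: indices 3,4 = -2,1.
New length odd (9). New median = single middle element.
x = -12: 0 elements are < x, 8 elements are > x.
New sorted list: [-12, -10, -7, -6, -2, 1, 6, 29, 31]
New median = -2

Answer: -2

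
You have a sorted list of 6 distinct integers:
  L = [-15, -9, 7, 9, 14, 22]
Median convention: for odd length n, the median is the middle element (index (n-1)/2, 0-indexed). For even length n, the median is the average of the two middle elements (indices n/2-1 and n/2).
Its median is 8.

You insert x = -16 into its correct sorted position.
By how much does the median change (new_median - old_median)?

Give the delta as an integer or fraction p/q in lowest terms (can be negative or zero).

Old median = 8
After inserting x = -16: new sorted = [-16, -15, -9, 7, 9, 14, 22]
New median = 7
Delta = 7 - 8 = -1

Answer: -1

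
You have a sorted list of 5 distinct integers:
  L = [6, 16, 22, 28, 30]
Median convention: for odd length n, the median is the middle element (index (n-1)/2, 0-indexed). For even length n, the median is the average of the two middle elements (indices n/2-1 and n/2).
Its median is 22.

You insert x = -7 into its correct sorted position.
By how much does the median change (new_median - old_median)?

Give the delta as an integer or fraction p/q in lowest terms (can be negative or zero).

Old median = 22
After inserting x = -7: new sorted = [-7, 6, 16, 22, 28, 30]
New median = 19
Delta = 19 - 22 = -3

Answer: -3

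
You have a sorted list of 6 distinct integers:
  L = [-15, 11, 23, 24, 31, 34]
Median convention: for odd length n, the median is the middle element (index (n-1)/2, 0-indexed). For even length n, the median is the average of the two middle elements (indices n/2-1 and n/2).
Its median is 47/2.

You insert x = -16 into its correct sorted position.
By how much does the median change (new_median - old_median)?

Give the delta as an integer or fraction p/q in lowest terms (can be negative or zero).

Answer: -1/2

Derivation:
Old median = 47/2
After inserting x = -16: new sorted = [-16, -15, 11, 23, 24, 31, 34]
New median = 23
Delta = 23 - 47/2 = -1/2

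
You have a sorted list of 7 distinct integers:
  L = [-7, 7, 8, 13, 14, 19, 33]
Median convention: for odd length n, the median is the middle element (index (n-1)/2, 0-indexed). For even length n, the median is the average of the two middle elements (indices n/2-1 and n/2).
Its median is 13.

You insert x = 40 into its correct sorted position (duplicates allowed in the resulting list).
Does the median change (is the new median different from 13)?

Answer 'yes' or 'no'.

Old median = 13
Insert x = 40
New median = 27/2
Changed? yes

Answer: yes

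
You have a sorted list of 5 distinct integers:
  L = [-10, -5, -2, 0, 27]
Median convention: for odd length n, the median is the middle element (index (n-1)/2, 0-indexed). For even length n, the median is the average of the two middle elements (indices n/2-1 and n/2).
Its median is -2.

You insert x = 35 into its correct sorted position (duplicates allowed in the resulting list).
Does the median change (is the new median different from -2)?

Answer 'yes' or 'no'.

Old median = -2
Insert x = 35
New median = -1
Changed? yes

Answer: yes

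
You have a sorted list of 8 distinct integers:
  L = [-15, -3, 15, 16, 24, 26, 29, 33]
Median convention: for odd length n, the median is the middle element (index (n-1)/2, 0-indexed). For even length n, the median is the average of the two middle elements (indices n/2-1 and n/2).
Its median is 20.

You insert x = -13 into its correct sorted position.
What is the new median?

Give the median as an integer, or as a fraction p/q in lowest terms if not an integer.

Old list (sorted, length 8): [-15, -3, 15, 16, 24, 26, 29, 33]
Old median = 20
Insert x = -13
Old length even (8). Middle pair: indices 3,4 = 16,24.
New length odd (9). New median = single middle element.
x = -13: 1 elements are < x, 7 elements are > x.
New sorted list: [-15, -13, -3, 15, 16, 24, 26, 29, 33]
New median = 16

Answer: 16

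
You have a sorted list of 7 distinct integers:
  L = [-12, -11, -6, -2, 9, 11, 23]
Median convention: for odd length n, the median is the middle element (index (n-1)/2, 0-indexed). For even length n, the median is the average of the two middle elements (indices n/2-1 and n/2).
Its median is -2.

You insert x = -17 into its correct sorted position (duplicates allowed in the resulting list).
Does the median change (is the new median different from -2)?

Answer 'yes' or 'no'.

Answer: yes

Derivation:
Old median = -2
Insert x = -17
New median = -4
Changed? yes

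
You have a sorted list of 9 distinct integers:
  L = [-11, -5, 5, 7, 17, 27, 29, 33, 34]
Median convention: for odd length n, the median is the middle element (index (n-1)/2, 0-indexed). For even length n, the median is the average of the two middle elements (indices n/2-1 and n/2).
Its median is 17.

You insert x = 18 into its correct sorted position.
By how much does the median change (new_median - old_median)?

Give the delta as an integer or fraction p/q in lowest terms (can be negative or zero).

Old median = 17
After inserting x = 18: new sorted = [-11, -5, 5, 7, 17, 18, 27, 29, 33, 34]
New median = 35/2
Delta = 35/2 - 17 = 1/2

Answer: 1/2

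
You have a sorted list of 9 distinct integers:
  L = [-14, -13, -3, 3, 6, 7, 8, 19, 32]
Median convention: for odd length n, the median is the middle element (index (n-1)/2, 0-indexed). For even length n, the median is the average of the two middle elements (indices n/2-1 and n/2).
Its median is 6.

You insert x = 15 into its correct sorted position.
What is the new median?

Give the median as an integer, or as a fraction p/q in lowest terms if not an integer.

Answer: 13/2

Derivation:
Old list (sorted, length 9): [-14, -13, -3, 3, 6, 7, 8, 19, 32]
Old median = 6
Insert x = 15
Old length odd (9). Middle was index 4 = 6.
New length even (10). New median = avg of two middle elements.
x = 15: 7 elements are < x, 2 elements are > x.
New sorted list: [-14, -13, -3, 3, 6, 7, 8, 15, 19, 32]
New median = 13/2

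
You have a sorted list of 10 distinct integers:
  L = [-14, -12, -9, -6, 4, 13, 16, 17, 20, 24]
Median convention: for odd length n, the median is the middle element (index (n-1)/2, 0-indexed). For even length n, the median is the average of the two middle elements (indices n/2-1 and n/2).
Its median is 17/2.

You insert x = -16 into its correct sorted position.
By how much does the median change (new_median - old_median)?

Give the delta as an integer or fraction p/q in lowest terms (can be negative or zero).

Answer: -9/2

Derivation:
Old median = 17/2
After inserting x = -16: new sorted = [-16, -14, -12, -9, -6, 4, 13, 16, 17, 20, 24]
New median = 4
Delta = 4 - 17/2 = -9/2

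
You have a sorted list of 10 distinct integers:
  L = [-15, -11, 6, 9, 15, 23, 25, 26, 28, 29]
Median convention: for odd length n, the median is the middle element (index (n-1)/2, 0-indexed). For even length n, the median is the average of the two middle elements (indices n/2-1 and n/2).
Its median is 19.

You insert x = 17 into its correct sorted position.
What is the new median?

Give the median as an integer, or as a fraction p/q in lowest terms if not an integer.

Old list (sorted, length 10): [-15, -11, 6, 9, 15, 23, 25, 26, 28, 29]
Old median = 19
Insert x = 17
Old length even (10). Middle pair: indices 4,5 = 15,23.
New length odd (11). New median = single middle element.
x = 17: 5 elements are < x, 5 elements are > x.
New sorted list: [-15, -11, 6, 9, 15, 17, 23, 25, 26, 28, 29]
New median = 17

Answer: 17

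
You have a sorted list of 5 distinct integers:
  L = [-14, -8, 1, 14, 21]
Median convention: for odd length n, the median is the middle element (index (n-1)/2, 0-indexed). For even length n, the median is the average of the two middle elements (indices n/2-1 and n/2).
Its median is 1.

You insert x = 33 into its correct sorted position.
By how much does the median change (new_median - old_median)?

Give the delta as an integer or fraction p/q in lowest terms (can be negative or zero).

Answer: 13/2

Derivation:
Old median = 1
After inserting x = 33: new sorted = [-14, -8, 1, 14, 21, 33]
New median = 15/2
Delta = 15/2 - 1 = 13/2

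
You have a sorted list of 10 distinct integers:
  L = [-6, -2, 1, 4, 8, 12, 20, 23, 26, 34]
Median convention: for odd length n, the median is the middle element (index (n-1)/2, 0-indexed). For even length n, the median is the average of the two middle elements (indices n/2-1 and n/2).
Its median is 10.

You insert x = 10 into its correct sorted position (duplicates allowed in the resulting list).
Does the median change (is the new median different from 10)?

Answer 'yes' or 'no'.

Answer: no

Derivation:
Old median = 10
Insert x = 10
New median = 10
Changed? no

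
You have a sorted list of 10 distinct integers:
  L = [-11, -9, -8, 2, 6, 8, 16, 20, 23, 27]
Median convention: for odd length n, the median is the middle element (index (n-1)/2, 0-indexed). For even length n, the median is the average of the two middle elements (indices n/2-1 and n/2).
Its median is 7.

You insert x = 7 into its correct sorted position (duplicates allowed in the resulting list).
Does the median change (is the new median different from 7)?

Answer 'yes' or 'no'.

Answer: no

Derivation:
Old median = 7
Insert x = 7
New median = 7
Changed? no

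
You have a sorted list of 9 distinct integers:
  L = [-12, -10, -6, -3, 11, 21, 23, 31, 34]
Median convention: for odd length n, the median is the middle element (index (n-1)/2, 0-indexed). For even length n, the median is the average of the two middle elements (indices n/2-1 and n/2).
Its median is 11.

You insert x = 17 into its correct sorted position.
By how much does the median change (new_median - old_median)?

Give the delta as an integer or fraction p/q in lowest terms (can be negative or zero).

Answer: 3

Derivation:
Old median = 11
After inserting x = 17: new sorted = [-12, -10, -6, -3, 11, 17, 21, 23, 31, 34]
New median = 14
Delta = 14 - 11 = 3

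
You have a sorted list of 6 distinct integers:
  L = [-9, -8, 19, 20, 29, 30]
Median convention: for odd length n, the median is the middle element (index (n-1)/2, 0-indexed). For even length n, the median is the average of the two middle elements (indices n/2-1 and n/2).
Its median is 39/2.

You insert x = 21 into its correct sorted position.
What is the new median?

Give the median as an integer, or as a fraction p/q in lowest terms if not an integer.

Answer: 20

Derivation:
Old list (sorted, length 6): [-9, -8, 19, 20, 29, 30]
Old median = 39/2
Insert x = 21
Old length even (6). Middle pair: indices 2,3 = 19,20.
New length odd (7). New median = single middle element.
x = 21: 4 elements are < x, 2 elements are > x.
New sorted list: [-9, -8, 19, 20, 21, 29, 30]
New median = 20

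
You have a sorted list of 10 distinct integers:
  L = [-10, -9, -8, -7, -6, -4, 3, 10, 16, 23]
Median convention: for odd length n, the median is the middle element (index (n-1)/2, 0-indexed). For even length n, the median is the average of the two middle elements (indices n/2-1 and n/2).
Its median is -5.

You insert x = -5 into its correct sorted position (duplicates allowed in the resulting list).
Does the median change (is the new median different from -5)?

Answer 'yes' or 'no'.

Answer: no

Derivation:
Old median = -5
Insert x = -5
New median = -5
Changed? no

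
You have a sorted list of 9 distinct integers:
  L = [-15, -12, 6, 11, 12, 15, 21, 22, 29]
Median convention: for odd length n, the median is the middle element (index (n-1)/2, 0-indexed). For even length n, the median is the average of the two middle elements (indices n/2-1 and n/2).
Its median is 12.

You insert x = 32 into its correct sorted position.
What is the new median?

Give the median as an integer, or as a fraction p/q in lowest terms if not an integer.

Old list (sorted, length 9): [-15, -12, 6, 11, 12, 15, 21, 22, 29]
Old median = 12
Insert x = 32
Old length odd (9). Middle was index 4 = 12.
New length even (10). New median = avg of two middle elements.
x = 32: 9 elements are < x, 0 elements are > x.
New sorted list: [-15, -12, 6, 11, 12, 15, 21, 22, 29, 32]
New median = 27/2

Answer: 27/2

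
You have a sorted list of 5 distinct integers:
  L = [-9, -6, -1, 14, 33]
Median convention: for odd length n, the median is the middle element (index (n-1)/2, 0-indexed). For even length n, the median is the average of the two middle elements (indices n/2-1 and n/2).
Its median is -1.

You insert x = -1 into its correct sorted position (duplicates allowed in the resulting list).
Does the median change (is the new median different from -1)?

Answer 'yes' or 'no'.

Old median = -1
Insert x = -1
New median = -1
Changed? no

Answer: no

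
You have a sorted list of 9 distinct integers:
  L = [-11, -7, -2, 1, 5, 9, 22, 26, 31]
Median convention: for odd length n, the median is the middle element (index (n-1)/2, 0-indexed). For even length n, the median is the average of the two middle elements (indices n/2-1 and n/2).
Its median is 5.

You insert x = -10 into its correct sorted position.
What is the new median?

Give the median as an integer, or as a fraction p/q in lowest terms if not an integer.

Answer: 3

Derivation:
Old list (sorted, length 9): [-11, -7, -2, 1, 5, 9, 22, 26, 31]
Old median = 5
Insert x = -10
Old length odd (9). Middle was index 4 = 5.
New length even (10). New median = avg of two middle elements.
x = -10: 1 elements are < x, 8 elements are > x.
New sorted list: [-11, -10, -7, -2, 1, 5, 9, 22, 26, 31]
New median = 3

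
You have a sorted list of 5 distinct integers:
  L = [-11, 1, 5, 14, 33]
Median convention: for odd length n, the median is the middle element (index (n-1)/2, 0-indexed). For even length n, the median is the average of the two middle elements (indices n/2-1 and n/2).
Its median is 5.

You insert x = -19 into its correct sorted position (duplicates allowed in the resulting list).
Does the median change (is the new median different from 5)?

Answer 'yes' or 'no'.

Answer: yes

Derivation:
Old median = 5
Insert x = -19
New median = 3
Changed? yes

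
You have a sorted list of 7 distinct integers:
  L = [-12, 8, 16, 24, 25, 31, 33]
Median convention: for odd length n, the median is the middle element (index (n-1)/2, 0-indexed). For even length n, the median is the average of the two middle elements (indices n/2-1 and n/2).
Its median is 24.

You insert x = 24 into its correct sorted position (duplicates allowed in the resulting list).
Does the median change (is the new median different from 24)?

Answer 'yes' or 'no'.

Answer: no

Derivation:
Old median = 24
Insert x = 24
New median = 24
Changed? no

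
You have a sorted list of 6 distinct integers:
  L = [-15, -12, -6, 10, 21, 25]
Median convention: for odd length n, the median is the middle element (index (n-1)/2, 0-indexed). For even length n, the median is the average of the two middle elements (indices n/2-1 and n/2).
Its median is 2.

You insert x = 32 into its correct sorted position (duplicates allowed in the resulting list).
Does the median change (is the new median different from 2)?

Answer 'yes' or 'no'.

Old median = 2
Insert x = 32
New median = 10
Changed? yes

Answer: yes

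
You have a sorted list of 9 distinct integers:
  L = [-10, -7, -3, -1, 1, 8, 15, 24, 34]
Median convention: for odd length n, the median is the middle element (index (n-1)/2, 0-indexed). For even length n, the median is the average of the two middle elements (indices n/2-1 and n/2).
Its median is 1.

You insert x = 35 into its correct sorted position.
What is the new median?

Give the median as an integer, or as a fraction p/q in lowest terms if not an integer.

Old list (sorted, length 9): [-10, -7, -3, -1, 1, 8, 15, 24, 34]
Old median = 1
Insert x = 35
Old length odd (9). Middle was index 4 = 1.
New length even (10). New median = avg of two middle elements.
x = 35: 9 elements are < x, 0 elements are > x.
New sorted list: [-10, -7, -3, -1, 1, 8, 15, 24, 34, 35]
New median = 9/2

Answer: 9/2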